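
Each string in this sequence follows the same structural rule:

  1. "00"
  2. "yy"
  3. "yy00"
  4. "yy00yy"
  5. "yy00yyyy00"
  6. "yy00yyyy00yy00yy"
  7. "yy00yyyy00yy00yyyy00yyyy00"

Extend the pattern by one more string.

yy00yyyy00yy00yyyy00yyyy00yy00yyyy00yy00yy

Each term (from the third on) is the previous term followed by the one before it: term 3 = yy·00 = yy00.
So term 8 is yy00yyyy00yy00yyyy00yyyy00·yy00yyyy00yy00yy.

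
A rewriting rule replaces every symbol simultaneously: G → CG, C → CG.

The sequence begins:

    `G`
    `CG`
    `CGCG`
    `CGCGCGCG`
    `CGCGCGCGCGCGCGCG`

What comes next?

CGCGCGCGCGCGCGCGCGCGCGCGCGCGCGCG

φ(CGCGCGCGCGCGCGCG) expands symbol-by-symbol to CG CG CG CG CG CG CG CG CG CG CG CG CG CG CG CG; joining the 16 pieces gives the next term.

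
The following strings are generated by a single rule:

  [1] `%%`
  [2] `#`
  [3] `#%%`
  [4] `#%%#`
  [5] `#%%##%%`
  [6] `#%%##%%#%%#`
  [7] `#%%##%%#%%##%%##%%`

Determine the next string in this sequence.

This is a Fibonacci-style word recurrence s(k) = s(k−1)·s(k−2): e.g. #·%% = #%%.
Continuing: #%%##%%#%%##%%##%% · #%%##%%#%%# gives term 8.

#%%##%%#%%##%%##%%#%%##%%#%%#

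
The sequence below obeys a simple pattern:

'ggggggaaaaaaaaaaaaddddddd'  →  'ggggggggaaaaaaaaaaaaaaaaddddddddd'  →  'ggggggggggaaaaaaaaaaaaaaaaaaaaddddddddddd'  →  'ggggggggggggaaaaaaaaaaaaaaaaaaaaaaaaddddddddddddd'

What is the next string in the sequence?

ggggggggggggggaaaaaaaaaaaaaaaaaaaaaaaaaaaaddddddddddddddd

The n-th term is 2n g's then 4n a's then 2n+1 d's, where the shown terms are n = 3, 4, 5, 6.
Setting n = 7 gives 14, 28, 15 characters in each block.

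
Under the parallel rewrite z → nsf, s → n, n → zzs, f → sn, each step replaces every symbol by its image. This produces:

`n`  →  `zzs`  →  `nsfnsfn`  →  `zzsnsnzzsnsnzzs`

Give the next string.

Rewriting the 15 symbols of zzsnsnzzsnsnzzs one by one yields nsf nsf n zzs n zzs nsf nsf n zzs n zzs nsf nsf n; concatenated:

nsfnsfnzzsnzzsnsfnsfnzzsnzzsnsfnsfn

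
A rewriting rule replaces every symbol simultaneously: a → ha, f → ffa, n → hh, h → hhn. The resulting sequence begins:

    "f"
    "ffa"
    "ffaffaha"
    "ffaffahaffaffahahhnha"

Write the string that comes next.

ffaffahaffaffahahhnhaffaffahaffaffahahhnhahhnhhnhhhhnha

φ(ffaffahaffaffahahhnha) expands symbol-by-symbol to ffa ffa ha ffa ffa ha hhn ha ffa ffa ha ffa ffa ha hhn ha hhn hhn hh hhn ha; joining the 21 pieces gives the next term.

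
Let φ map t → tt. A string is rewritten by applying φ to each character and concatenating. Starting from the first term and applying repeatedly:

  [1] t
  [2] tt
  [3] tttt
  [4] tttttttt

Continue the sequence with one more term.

tttttttttttttttt

Apply φ to tttttttt symbol by symbol: t→tt, t→tt, t→tt, t→tt, t→tt, t→tt, t→tt, t→tt; joined: tt tt tt tt tt tt tt tt.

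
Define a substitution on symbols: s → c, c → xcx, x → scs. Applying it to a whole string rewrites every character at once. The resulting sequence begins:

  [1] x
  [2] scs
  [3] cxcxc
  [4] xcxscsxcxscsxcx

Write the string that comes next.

scsxcxscscxcxcscsxcxscscxcxcscsxcxscs

Applying the rule to each of the 15 symbols of xcxscsxcxscsxcx gives the pieces scs xcx scs c xcx c scs xcx scs c xcx c scs xcx scs, which concatenate to the answer.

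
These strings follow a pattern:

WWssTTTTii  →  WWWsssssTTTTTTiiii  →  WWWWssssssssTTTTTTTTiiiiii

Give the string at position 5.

WWWWWWssssssssssssssTTTTTTTTTTTTiiiiiiiiii

Term n consists of n+1 W's, followed by 3n-1 s's, followed by 2n+2 T's, followed by 2n i's (n = 1, 2, …).
At n = 5 the blocks have lengths 6, 14, 12, 10.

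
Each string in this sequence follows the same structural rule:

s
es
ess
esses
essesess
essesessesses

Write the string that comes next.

essesessessesessesess

From term 3 onward, concatenate the last term with the second-to-last: es·s = ess, ess·es = esses, …
Continuing: essesessesses · essesess gives term 7.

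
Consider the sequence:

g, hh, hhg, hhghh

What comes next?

From term 3 onward, concatenate the last term with the second-to-last: hh·g = hhg, hhg·hh = hhghh, …
The next term joins hhghh and hhg.

hhghhhhg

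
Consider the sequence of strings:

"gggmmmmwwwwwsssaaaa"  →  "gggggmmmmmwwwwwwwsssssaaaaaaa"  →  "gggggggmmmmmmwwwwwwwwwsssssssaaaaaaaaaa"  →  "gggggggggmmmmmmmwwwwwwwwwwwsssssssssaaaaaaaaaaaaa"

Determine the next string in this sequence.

gggggggggggmmmmmmmmwwwwwwwwwwwwwsssssssssssaaaaaaaaaaaaaaaa

Each string has the form g^{2n+1} m^{n+3} w^{2n+3} s^{2n+1} a^{3n+1} (n = 1, 2, …).
At n = 5 the blocks have lengths 11, 8, 13, 11, 16.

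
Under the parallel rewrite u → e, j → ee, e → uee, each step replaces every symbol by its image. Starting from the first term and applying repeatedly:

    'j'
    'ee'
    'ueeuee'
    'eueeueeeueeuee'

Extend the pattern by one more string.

Rewriting the 14 symbols of eueeueeeueeuee one by one yields uee e uee uee e uee uee uee e uee uee e uee uee; concatenated:

ueeeueeueeeueeueeueeeueeueeeueeuee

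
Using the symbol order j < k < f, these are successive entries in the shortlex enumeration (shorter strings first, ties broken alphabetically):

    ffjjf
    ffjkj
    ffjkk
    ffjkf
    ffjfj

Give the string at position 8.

Continuing the enumeration 3 steps past ffjfj: ffjfj → ffjfk → ffjff → (answer).

ffkjj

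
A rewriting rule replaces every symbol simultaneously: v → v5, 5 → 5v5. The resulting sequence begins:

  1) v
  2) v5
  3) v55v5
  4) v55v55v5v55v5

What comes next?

Rewriting the 13 symbols of v55v55v5v55v5 one by one yields v5 5v5 5v5 v5 5v5 5v5 v5 5v5 v5 5v5 5v5 v5 5v5; concatenated:

v55v55v5v55v55v5v55v5v55v55v5v55v5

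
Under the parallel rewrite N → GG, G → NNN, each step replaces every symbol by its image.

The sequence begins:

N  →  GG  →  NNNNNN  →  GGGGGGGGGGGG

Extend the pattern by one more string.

Apply φ to GGGGGGGGGGGG symbol by symbol: G→NNN, G→NNN, G→NNN, G→NNN, G→NNN, G→NNN, G→NNN, G→NNN, G→NNN, G→NNN, G→NNN, G→NNN; joined: NNN NNN NNN NNN NNN NNN NNN NNN NNN NNN NNN NNN.

NNNNNNNNNNNNNNNNNNNNNNNNNNNNNNNNNNNN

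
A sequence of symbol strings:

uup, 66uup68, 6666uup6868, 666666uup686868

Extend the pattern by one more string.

Each term wraps the previous one in 66 on the left and 68 on the right.
Applying this once more to 666666uup686868:

66666666uup68686868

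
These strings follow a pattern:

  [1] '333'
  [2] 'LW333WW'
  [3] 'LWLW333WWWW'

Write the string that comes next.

Each term wraps the previous one in LW on the left and WW on the right.
Applying this once more to LWLW333WWWW:

LWLWLW333WWWWWW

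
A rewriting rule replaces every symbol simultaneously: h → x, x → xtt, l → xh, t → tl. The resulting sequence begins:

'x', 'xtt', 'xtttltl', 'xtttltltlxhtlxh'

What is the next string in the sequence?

Rewriting the 15 symbols of xtttltltlxhtlxh one by one yields xtt tl tl tl xh tl xh tl xh xtt x tl xh xtt x; concatenated:

xtttltltlxhtlxhtlxhxttxtlxhxttx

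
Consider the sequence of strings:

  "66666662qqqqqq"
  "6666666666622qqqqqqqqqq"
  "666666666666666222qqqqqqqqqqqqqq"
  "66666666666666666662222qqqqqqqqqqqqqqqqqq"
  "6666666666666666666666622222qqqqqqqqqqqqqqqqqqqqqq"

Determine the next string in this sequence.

666666666666666666666666666222222qqqqqqqqqqqqqqqqqqqqqqqqqq

The n-th term is 4n-1 6's then n-1 2's then 4n-2 q's, where the shown terms are n = 2, 3, 4, 5, 6.
For the next term, n = 7, so the run lengths are 27, 6, 26.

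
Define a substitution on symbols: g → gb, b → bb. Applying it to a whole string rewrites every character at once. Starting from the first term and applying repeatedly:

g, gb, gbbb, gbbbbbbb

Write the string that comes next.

Apply φ to gbbbbbbb symbol by symbol: g→gb, b→bb, b→bb, b→bb, b→bb, b→bb, b→bb, b→bb; joined: gb bb bb bb bb bb bb bb.

gbbbbbbbbbbbbbbb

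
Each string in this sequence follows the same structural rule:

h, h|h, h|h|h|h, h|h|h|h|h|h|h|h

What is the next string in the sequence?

Every step duplicates the string with '|' between the halves.
Doubling h|h|h|h|h|h|h|h with '|' between the halves:

h|h|h|h|h|h|h|h|h|h|h|h|h|h|h|h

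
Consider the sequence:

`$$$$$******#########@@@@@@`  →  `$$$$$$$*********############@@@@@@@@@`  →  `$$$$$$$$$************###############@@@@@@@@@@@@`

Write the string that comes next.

Term n consists of 2n+1 $'s, followed by 3n *'s, followed by 3n+3 #'s, followed by 3n @'s, where the shown terms are n = 2, 3, 4.
Setting n = 5 gives 11, 15, 18, 15 characters in each block.

$$$$$$$$$$$***************##################@@@@@@@@@@@@@@@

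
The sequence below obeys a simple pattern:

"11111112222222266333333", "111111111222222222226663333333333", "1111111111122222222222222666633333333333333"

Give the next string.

11111111111112222222222222222266666333333333333333333

Term n consists of 2n+3 1's, followed by 3n+2 2's, followed by n 6's, followed by 4n-2 3's, where the shown terms are n = 2, 3, 4.
Setting n = 5 gives 13, 17, 5, 18 characters in each block.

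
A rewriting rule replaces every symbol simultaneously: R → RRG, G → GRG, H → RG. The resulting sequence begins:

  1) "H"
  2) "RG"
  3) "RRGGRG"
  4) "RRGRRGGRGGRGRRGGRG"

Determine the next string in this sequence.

RRGRRGGRGRRGRRGGRGGRGRRGGRGGRGRRGGRGRRGRRGGRGGRGRRGGRG

Applying the rule to each of the 18 symbols of RRGRRGGRGGRGRRGGRG gives the pieces RRG RRG GRG RRG RRG GRG GRG RRG GRG GRG RRG GRG RRG RRG GRG GRG RRG GRG, which concatenate to the answer.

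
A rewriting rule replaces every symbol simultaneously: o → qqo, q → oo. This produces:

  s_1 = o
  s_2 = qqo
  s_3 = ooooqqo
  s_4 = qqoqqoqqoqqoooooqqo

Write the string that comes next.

φ(qqoqqoqqoqqoooooqqo) expands symbol-by-symbol to oo oo qqo oo oo qqo oo oo qqo oo oo qqo qqo qqo qqo qqo oo oo qqo; joining the 19 pieces gives the next term.

ooooqqoooooqqoooooqqoooooqqoqqoqqoqqoqqoooooqqo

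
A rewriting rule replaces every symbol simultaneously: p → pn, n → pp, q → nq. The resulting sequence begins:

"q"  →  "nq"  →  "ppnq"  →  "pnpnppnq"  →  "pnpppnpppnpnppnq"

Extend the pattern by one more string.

φ(pnpppnpppnpnppnq) expands symbol-by-symbol to pn pp pn pn pn pp pn pn pn pp pn pp pn pn pp nq; joining the 16 pieces gives the next term.

pnpppnpnpnpppnpnpnpppnpppnpnppnq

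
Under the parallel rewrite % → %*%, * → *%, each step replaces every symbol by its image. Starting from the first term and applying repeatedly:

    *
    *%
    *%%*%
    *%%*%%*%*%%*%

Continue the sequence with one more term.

*%%*%%*%*%%*%%*%*%%*%*%%*%%*%*%%*%

Applying the rule to each of the 13 symbols of *%%*%%*%*%%*% gives the pieces *% %*% %*% *% %*% %*% *% %*% *% %*% %*% *% %*%, which concatenate to the answer.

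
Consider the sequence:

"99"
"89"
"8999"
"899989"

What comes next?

This is a Fibonacci-style word recurrence s(k) = s(k−1)·s(k−2): e.g. 89·99 = 8999.
Continuing: 899989 · 8999 gives term 5.

8999898999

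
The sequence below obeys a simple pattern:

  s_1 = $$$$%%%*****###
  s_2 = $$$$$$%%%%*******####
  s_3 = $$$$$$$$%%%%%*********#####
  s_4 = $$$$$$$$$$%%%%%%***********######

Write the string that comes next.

$$$$$$$$$$$$%%%%%%%*************#######

Each string has the form $^{2n} %^{n+1} *^{2n+1} #^{n+1}, where the shown terms are n = 2, 3, 4, 5.
For the next term, n = 6, so the run lengths are 12, 7, 13, 7.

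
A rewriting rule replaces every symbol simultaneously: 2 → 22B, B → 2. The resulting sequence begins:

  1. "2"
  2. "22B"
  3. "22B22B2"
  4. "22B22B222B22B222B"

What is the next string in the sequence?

Rewriting the 17 symbols of 22B22B222B22B222B one by one yields 22B 22B 2 22B 22B 2 22B 22B 22B 2 22B 22B 2 22B 22B 22B 2; concatenated:

22B22B222B22B222B22B22B222B22B222B22B22B2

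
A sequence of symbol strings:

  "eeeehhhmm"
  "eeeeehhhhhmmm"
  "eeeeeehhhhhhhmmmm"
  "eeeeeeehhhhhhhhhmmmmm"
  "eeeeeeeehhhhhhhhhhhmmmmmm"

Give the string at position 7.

Reading off run lengths: e runs 4, 5, 6, 7, 8; h runs 3, 5, 7, 9, 11; m runs 2, 3, 4, 5, 6 — each is linear in n (n = 1, 2, …).
Setting n = 7 gives 10, 15, 8 characters in each block.

eeeeeeeeeehhhhhhhhhhhhhhhmmmmmmmm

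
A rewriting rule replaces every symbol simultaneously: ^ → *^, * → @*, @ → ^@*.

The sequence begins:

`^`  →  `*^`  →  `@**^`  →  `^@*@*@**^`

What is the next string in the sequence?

Expanding ^@*@*@**^: ^→*^, @→^@*, *→@*, @→^@*, *→@*, @→^@*, *→@*, *→@*, ^→*^. Concatenated: *^ ^@* @* ^@* @* ^@* @* @* *^.

*^^@*@*^@*@*^@*@*@**^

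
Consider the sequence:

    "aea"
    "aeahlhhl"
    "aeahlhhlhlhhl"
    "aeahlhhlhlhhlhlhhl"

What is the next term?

Every step adds hlhhl to the end: s(k+1) = s(k)·hlhhl.
One more step from aeahlhhlhlhhlhlhhl gives the answer.

aeahlhhlhlhhlhlhhlhlhhl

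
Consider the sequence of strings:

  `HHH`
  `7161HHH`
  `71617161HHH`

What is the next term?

The strings grow by a fixed prefix 7161 each time.
So the next term is 7161·71617161HHH.

716171617161HHH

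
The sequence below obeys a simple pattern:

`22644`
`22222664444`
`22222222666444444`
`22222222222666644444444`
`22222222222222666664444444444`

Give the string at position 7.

Reading off run lengths: 2 runs 2, 5, 8, 11, 14; 6 runs 1, 2, 3, 4, 5; 4 runs 2, 4, 6, 8, 10 — each is linear in n (n = 1, 2, …).
Setting n = 7 gives 20, 7, 14 characters in each block.

22222222222222222222666666644444444444444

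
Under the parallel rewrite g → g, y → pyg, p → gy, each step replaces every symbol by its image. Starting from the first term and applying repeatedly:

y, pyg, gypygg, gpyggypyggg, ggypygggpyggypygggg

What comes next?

ggpyggypygggggypygggpyggypyggggg

Applying the rule to each of the 19 symbols of ggypygggpyggypygggg gives the pieces g g pyg gy pyg g g g gy pyg g g pyg gy pyg g g g g, which concatenate to the answer.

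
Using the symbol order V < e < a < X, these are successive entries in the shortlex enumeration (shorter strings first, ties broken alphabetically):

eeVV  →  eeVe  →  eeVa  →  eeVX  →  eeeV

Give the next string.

eeee

Treat eeeV as a base-4 numeral over the given alphabet and add one, carrying through any trailing X's.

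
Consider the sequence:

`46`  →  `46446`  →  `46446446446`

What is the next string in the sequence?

Every step duplicates the string with '4' between the halves.
Doubling 46446446446 with '4' between the halves:

46446446446446446446446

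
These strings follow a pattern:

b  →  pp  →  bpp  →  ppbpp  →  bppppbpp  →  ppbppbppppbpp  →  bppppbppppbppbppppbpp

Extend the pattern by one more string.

Each term (from the third on) is the two preceding terms concatenated in order: term 3 = b·pp = bpp.
Continuing: ppbppbppppbpp · bppppbppppbppbppppbpp gives term 8.

ppbppbppppbppbppppbppppbppbppppbpp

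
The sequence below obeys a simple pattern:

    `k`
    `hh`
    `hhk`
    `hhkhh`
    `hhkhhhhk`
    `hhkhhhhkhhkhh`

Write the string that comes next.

hhkhhhhkhhkhhhhkhhhhk

This is a Fibonacci-style word recurrence s(k) = s(k−1)·s(k−2): e.g. hh·k = hhk.
The next term joins hhkhhhhkhhkhh and hhkhhhhk.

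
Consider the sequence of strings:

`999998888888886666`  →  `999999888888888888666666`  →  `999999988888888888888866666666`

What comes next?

The n-th term is n+3 9's then 3n+3 8's then 2n 6's, where the shown terms are n = 2, 3, 4.
At n = 5 the blocks have lengths 8, 18, 10.

999999998888888888888888886666666666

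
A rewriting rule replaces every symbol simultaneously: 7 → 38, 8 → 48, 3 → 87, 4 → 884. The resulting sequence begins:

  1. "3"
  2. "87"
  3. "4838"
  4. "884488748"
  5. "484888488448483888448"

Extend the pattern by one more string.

88448884484848884484888488448884488748484888488448

Applying the rule to each of the 21 symbols of 484888488448483888448 gives the pieces 884 48 884 48 48 48 884 48 48 884 884 48 884 48 87 48 48 48 884 884 48, which concatenate to the answer.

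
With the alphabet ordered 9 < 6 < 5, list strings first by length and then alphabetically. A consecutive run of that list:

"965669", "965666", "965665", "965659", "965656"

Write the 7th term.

Stepping forward 2 times from 965656: 965656 → 965655, then the target.

965599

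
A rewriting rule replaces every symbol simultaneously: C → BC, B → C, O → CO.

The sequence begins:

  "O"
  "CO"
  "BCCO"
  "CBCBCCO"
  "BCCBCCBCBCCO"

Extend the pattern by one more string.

Expanding BCCBCCBCBCCO: B→C, C→BC, C→BC, B→C, C→BC, C→BC, B→C, C→BC, B→C, C→BC, C→BC, O→CO. Concatenated: C BC BC C BC BC C BC C BC BC CO.

CBCBCCBCBCCBCCBCBCCO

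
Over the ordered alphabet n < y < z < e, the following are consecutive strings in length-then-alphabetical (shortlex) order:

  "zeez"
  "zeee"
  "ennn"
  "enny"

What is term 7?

enyn

Advancing 3 positions from enny through enny → ennz → enne reaches term 7.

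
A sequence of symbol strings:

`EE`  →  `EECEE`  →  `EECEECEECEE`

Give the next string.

s(k+1) = s(k)·C·s(k) — each term doubles the last with 'C' between the halves.
One more doubling of EECEECEECEE gives the answer.

EECEECEECEECEECEECEECEE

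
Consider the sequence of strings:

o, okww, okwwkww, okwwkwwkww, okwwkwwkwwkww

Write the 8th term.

The strings grow by a fixed suffix kww each time.
From okwwkwwkwwkww, 3 further steps: okwwkwwkwwkww → okwwkwwkwwkwwkww → okwwkwwkwwkwwkwwkww → (answer).

okwwkwwkwwkwwkwwkwwkww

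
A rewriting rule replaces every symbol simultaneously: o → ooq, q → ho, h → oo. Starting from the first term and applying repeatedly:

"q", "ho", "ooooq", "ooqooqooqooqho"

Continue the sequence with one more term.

ooqooqhoooqooqhoooqooqhoooqooqhoooooq

Replace each of the 14 characters of ooqooqooqooqho in place — ooq ooq ho ooq ooq ho ooq ooq ho ooq ooq ho oo ooq — and concatenate.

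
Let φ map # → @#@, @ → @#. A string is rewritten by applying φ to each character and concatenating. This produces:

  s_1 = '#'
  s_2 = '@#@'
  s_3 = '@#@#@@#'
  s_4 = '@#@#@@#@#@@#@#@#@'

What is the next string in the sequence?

Replace each of the 17 characters of @#@#@@#@#@@#@#@#@ in place — @# @#@ @# @#@ @# @# @#@ @# @#@ @# @# @#@ @# @#@ @# @#@ @# — and concatenate.

@#@#@@#@#@@#@#@#@@#@#@@#@#@#@@#@#@@#@#@@#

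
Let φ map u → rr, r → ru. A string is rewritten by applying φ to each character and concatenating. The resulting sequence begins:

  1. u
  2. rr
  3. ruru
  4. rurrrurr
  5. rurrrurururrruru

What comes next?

Rewriting the 16 symbols of rurrrurururrruru one by one yields ru rr ru ru ru rr ru rr ru rr ru ru ru rr ru rr; concatenated:

rurrrurururrrurrrurrrurururrrurr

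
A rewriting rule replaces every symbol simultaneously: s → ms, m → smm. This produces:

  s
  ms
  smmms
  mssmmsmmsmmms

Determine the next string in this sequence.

Replace each of the 13 characters of mssmmsmmsmmms in place — smm ms ms smm smm ms smm smm ms smm smm smm ms — and concatenate.

smmmsmssmmsmmmssmmsmmmssmmsmmsmmms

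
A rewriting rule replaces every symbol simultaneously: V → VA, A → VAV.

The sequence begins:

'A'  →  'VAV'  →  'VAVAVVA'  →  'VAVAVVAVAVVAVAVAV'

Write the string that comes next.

VAVAVVAVAVVAVAVAVVAVAVVAVAVAVVAVAVVAVAVVA

φ(VAVAVVAVAVVAVAVAV) expands symbol-by-symbol to VA VAV VA VAV VA VA VAV VA VAV VA VA VAV VA VAV VA VAV VA; joining the 17 pieces gives the next term.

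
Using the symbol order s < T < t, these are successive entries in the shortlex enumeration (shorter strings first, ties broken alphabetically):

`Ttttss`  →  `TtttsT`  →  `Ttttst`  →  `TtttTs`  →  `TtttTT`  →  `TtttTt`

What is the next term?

Ttttts

Find the rightmost character of TtttTt below t, bump it to the next letter, and reset everything to its right to s.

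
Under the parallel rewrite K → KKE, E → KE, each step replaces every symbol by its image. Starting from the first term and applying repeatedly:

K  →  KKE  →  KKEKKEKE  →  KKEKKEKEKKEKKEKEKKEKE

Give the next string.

KKEKKEKEKKEKKEKEKKEKEKKEKKEKEKKEKKEKEKKEKEKKEKKEKEKKEKE

Replace each of the 21 characters of KKEKKEKEKKEKKEKEKKEKE in place — KKE KKE KE KKE KKE KE KKE KE KKE KKE KE KKE KKE KE KKE KE KKE KKE KE KKE KE — and concatenate.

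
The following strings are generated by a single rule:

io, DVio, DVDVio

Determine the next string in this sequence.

Every step adds DV at the front: s(k+1) = DV·s(k).
One more step from DVDVio gives the answer.

DVDVDVio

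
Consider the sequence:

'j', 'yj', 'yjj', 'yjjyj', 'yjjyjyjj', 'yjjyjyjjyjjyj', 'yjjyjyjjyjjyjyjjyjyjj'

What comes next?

From term 3 onward, concatenate the last term with the second-to-last: yj·j = yjj, yjj·yj = yjjyj, …
So term 8 is yjjyjyjjyjjyjyjjyjyjj·yjjyjyjjyjjyj.

yjjyjyjjyjjyjyjjyjyjjyjjyjyjjyjjyj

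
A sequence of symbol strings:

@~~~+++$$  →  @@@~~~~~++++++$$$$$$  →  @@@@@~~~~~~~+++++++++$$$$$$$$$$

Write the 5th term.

Term n consists of 2n-1 @'s, followed by 2n+1 ~'s, followed by 3n +'s, followed by 4n-2 $'s (n = 1, 2, …).
At n = 5 the blocks have lengths 9, 11, 15, 18.

@@@@@@@@@~~~~~~~~~~~+++++++++++++++$$$$$$$$$$$$$$$$$$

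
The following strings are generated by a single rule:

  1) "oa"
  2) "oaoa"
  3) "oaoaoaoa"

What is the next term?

Every step duplicates the string.
Doubling oaoaoaoa:

oaoaoaoaoaoaoaoa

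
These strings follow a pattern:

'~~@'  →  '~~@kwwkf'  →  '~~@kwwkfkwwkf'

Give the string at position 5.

The strings grow by a fixed suffix kwwkf each time.
From ~~@kwwkfkwwkf, 2 further steps: ~~@kwwkfkwwkf → ~~@kwwkfkwwkfkwwkf → (answer).

~~@kwwkfkwwkfkwwkfkwwkf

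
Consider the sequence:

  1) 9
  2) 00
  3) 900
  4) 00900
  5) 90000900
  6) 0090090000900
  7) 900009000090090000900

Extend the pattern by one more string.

0090090000900900009000090090000900

From term 3 onward, concatenate the second-to-last term with the last: 9·00 = 900, 00·900 = 00900, …
So term 8 is 0090090000900·900009000090090000900.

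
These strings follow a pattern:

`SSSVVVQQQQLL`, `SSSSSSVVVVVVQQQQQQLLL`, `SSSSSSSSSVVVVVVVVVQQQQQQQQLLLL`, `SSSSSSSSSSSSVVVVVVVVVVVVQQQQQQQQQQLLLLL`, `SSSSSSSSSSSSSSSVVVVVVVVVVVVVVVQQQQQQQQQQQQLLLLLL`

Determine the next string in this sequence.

Each string has the form S^{3n} V^{3n} Q^{2n+2} L^{n+1} (n = 1, 2, …).
For the next term, n = 6, so the run lengths are 18, 18, 14, 7.

SSSSSSSSSSSSSSSSSSVVVVVVVVVVVVVVVVVVQQQQQQQQQQQQQQLLLLLLL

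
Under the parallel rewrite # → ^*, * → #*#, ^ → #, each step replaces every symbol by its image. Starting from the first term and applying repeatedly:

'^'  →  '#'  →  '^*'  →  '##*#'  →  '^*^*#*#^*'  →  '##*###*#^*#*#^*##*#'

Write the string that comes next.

Rewriting the 19 symbols of ##*###*#^*#*#^*##*# one by one yields ^* ^* #*# ^* ^* ^* #*# ^* # #*# ^* #*# ^* # #*# ^* ^* #*# ^*; concatenated:

^*^*#*#^*^*^*#*#^*##*#^*#*#^*##*#^*^*#*#^*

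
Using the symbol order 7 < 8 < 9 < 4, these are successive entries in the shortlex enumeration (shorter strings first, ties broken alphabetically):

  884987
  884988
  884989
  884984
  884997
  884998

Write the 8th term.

884994

Advancing 2 positions from 884998 through 884998 → 884999 reaches term 8.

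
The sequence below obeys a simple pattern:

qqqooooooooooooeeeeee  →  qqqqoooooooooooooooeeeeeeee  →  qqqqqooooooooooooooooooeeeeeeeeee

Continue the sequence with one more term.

Each string has the form q^{n} o^{3n+3} e^{2n}, where the shown terms are n = 3, 4, 5.
At n = 6 the blocks have lengths 6, 21, 12.

qqqqqqoooooooooooooooooooooeeeeeeeeeeee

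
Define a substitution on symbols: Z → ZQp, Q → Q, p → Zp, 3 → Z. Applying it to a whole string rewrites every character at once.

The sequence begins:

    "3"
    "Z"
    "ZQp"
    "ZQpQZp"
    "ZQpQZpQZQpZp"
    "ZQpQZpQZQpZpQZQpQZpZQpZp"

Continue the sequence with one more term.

ZQpQZpQZQpZpQZQpQZpZQpZpQZQpQZpQZQpZpZQpQZpZQpZp

φ(ZQpQZpQZQpZpQZQpQZpZQpZp) expands symbol-by-symbol to ZQp Q Zp Q ZQp Zp Q ZQp Q Zp ZQp Zp Q ZQp Q Zp Q ZQp Zp ZQp Q Zp ZQp Zp; joining the 24 pieces gives the next term.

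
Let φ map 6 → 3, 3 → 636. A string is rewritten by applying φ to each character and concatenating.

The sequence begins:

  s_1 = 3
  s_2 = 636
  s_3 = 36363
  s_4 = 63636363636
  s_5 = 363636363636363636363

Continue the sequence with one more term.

Rewriting the 21 symbols of 363636363636363636363 one by one yields 636 3 636 3 636 3 636 3 636 3 636 3 636 3 636 3 636 3 636 3 636; concatenated:

6363636363636363636363636363636363636363636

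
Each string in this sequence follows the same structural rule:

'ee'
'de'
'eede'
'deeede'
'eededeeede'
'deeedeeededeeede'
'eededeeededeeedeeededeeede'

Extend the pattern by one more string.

Each term (from the third on) is the two preceding terms concatenated in order: term 3 = ee·de = eede.
The next term joins deeedeeededeeede and eededeeededeeedeeededeeede.

deeedeeededeeedeeededeeededeeedeeededeeede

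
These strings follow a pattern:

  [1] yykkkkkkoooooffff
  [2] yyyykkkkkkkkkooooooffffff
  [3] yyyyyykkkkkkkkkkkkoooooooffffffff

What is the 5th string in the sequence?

Reading off run lengths: y runs 2, 4, 6; k runs 6, 9, 12; o runs 5, 6, 7; f runs 4, 6, 8 — each is linear in n, where the shown terms are n = 2, 3, 4.
For term 5, n = 6, so the run lengths are 10, 18, 9, 12.

yyyyyyyyyykkkkkkkkkkkkkkkkkkoooooooooffffffffffff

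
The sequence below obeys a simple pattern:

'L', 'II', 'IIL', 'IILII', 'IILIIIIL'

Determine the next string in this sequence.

From term 3 onward, concatenate the last term with the second-to-last: II·L = IIL, IIL·II = IILII, …
Continuing: IILIIIIL · IILII gives term 6.

IILIIIILIILII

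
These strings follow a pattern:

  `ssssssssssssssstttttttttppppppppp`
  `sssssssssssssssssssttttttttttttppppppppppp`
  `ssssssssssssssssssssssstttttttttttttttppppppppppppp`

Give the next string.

The n-th term is 4n+3 s's then 3n t's then 2n+3 p's, where the shown terms are n = 3, 4, 5.
At n = 6 the blocks have lengths 27, 18, 15.

sssssssssssssssssssssssssssttttttttttttttttttppppppppppppppp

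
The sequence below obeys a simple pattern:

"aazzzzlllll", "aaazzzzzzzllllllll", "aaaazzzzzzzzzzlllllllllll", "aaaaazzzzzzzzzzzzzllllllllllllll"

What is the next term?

Reading off run lengths: a runs 2, 3, 4, 5; z runs 4, 7, 10, 13; l runs 5, 8, 11, 14 — each is linear in n (n = 1, 2, …).
At n = 5 the blocks have lengths 6, 16, 17.

aaaaaazzzzzzzzzzzzzzzzlllllllllllllllll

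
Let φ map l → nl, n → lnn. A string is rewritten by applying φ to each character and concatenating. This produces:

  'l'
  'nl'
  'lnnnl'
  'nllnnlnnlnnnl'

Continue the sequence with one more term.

Rewriting the 13 symbols of nllnnlnnlnnnl one by one yields lnn nl nl lnn lnn nl lnn lnn nl lnn lnn lnn nl; concatenated:

lnnnlnllnnlnnnllnnlnnnllnnlnnlnnnl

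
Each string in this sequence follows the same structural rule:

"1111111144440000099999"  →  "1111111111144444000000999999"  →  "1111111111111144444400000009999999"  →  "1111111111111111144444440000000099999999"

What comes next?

1111111111111111111144444444000000000999999999

The n-th term is 3n-1 1's then n+1 4's then n+2 0's then n+2 9's, where the shown terms are n = 3, 4, 5, 6.
Setting n = 7 gives 20, 8, 9, 9 characters in each block.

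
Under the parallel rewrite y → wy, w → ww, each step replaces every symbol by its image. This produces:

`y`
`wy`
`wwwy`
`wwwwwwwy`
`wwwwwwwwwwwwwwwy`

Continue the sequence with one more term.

φ(wwwwwwwwwwwwwwwy) expands symbol-by-symbol to ww ww ww ww ww ww ww ww ww ww ww ww ww ww ww wy; joining the 16 pieces gives the next term.

wwwwwwwwwwwwwwwwwwwwwwwwwwwwwwwy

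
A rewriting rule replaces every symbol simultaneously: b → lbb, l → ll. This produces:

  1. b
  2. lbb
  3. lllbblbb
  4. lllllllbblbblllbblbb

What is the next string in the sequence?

φ(lllllllbblbblllbblbb) expands symbol-by-symbol to ll ll ll ll ll ll ll lbb lbb ll lbb lbb ll ll ll lbb lbb ll lbb lbb; joining the 20 pieces gives the next term.

lllllllllllllllbblbblllbblbblllllllbblbblllbblbb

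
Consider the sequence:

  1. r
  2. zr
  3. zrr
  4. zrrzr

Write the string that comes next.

zrrzrzrr

This is a Fibonacci-style word recurrence s(k) = s(k−1)·s(k−2): e.g. zr·r = zrr.
So term 5 is zrrzr·zrr.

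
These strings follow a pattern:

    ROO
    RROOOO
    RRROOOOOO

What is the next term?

Each string has the form R^{n} O^{2n} (n = 1, 2, …).
At n = 4 the blocks have lengths 4, 8.

RRRROOOOOOOO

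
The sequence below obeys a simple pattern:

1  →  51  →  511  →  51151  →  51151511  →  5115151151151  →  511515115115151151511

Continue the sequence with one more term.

5115151151151511515115115151151151

Each term (from the third on) is the previous term followed by the one before it: term 3 = 51·1 = 511.
Continuing: 511515115115151151511 · 5115151151151 gives term 8.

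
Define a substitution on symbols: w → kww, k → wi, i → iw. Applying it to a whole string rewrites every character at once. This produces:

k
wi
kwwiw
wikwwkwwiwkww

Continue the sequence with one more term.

Applying the rule to each of the 13 symbols of wikwwkwwiwkww gives the pieces kww iw wi kww kww wi kww kww iw kww wi kww kww, which concatenate to the answer.

kwwiwwikwwkwwwikwwkwwiwkwwwikwwkww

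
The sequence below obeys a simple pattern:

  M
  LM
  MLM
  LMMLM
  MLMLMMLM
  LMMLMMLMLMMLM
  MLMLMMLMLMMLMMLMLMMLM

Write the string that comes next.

From term 3 onward, concatenate the second-to-last term with the last: M·LM = MLM, LM·MLM = LMMLM, …
The next term joins LMMLMMLMLMMLM and MLMLMMLMLMMLMMLMLMMLM.

LMMLMMLMLMMLMMLMLMMLMLMMLMMLMLMMLM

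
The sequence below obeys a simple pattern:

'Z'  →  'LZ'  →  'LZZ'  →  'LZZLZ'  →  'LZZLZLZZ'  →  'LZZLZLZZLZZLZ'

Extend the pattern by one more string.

This is a Fibonacci-style word recurrence s(k) = s(k−1)·s(k−2): e.g. LZ·Z = LZZ.
So term 7 is LZZLZLZZLZZLZ·LZZLZLZZ.

LZZLZLZZLZZLZLZZLZLZZ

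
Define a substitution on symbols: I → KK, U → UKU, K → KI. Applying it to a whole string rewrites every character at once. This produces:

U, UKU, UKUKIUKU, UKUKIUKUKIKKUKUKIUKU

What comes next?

UKUKIUKUKIKKUKUKIUKUKIKKKIKIUKUKIUKUKIKKUKUKIUKU

φ(UKUKIUKUKIKKUKUKIUKU) expands symbol-by-symbol to UKU KI UKU KI KK UKU KI UKU KI KK KI KI UKU KI UKU KI KK UKU KI UKU; joining the 20 pieces gives the next term.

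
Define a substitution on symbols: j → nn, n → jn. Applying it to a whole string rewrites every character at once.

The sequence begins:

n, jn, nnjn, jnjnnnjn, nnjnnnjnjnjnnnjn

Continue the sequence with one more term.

jnjnnnjnjnjnnnjnnnjnnnjnjnjnnnjn

φ(nnjnnnjnjnjnnnjn) expands symbol-by-symbol to jn jn nn jn jn jn nn jn nn jn nn jn jn jn nn jn; joining the 16 pieces gives the next term.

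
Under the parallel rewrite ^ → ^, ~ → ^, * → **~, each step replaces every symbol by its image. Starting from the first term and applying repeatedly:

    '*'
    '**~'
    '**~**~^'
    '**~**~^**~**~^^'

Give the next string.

Rewriting the 15 symbols of **~**~^**~**~^^ one by one yields **~ **~ ^ **~ **~ ^ ^ **~ **~ ^ **~ **~ ^ ^ ^; concatenated:

**~**~^**~**~^^**~**~^**~**~^^^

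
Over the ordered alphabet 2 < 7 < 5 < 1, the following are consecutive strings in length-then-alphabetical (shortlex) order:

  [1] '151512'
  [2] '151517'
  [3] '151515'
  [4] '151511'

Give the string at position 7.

Continuing the enumeration 3 steps past 151511: 151511 → 151122 → 151127 → (answer).

151125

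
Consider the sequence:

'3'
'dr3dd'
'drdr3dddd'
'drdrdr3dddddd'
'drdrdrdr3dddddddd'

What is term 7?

Each term wraps the previous one in dr on the left and dd on the right.
From drdrdrdr3dddddddd, 2 further steps: drdrdrdr3dddddddd → drdrdrdrdr3dddddddddd → (answer).

drdrdrdrdrdr3dddddddddddd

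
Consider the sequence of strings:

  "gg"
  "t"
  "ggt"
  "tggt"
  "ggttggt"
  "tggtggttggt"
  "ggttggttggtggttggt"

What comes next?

From term 3 onward, concatenate the second-to-last term with the last: gg·t = ggt, t·ggt = tggt, …
The next term joins tggtggttggt and ggttggttggtggttggt.

tggtggttggtggttggttggtggttggt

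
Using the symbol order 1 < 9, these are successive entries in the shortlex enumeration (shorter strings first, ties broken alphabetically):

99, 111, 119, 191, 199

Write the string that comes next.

911

Treat 199 as a base-2 numeral over the given alphabet and add one, carrying through any trailing 9's.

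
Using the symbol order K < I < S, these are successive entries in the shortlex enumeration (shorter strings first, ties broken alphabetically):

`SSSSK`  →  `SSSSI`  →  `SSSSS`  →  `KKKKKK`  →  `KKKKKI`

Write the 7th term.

KKKKIK

Stepping forward 2 times from KKKKKI: KKKKKI → KKKKKS, then the target.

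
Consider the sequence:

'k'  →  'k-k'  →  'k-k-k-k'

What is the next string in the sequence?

Each string is two copies of the previous one joined by '-'.
One more doubling of k-k-k-k gives the answer.

k-k-k-k-k-k-k-k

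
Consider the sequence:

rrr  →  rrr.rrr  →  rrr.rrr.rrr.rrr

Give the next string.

s(k+1) = s(k)·.·s(k) — each term doubles the last with '.' between the halves.
Doubling rrr.rrr.rrr.rrr with '.' between the halves:

rrr.rrr.rrr.rrr.rrr.rrr.rrr.rrr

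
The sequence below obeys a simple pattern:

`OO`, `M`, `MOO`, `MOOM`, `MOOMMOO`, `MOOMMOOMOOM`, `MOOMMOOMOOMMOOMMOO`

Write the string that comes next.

MOOMMOOMOOMMOOMMOOMOOMMOOMOOM

Each term (from the third on) is the previous term followed by the one before it: term 3 = M·OO = MOO.
So term 8 is MOOMMOOMOOMMOOMMOO·MOOMMOOMOOM.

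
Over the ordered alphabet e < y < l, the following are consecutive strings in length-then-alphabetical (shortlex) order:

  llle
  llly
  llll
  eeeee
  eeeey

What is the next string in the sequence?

Find the rightmost character of eeeey below l, bump it to the next letter, and reset everything to its right to e.

eeeel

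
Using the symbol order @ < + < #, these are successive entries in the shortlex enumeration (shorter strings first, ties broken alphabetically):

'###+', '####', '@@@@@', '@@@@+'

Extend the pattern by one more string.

@@@@#

Treat @@@@+ as a base-3 numeral over the given alphabet and add one, carrying through any trailing #'s.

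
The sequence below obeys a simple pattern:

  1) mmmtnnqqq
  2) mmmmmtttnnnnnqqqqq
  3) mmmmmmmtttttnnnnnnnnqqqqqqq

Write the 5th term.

The n-th term is 2n+1 m's then 2n-1 t's then 3n-1 n's then 2n+1 q's (n = 1, 2, …).
For term 5, n = 5, so the run lengths are 11, 9, 14, 11.

mmmmmmmmmmmtttttttttnnnnnnnnnnnnnnqqqqqqqqqqq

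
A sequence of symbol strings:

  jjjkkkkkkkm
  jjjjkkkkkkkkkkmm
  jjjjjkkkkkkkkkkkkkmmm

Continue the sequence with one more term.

Term n consists of n+1 j's, followed by 3n+1 k's, followed by n-1 m's, where the shown terms are n = 2, 3, 4.
Setting n = 5 gives 6, 16, 4 characters in each block.

jjjjjjkkkkkkkkkkkkkkkkmmmm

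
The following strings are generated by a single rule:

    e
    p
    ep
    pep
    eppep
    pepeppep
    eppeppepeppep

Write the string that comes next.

pepeppepeppeppepeppep

Each term (from the third on) is the two preceding terms concatenated in order: term 3 = e·p = ep.
So term 8 is pepeppep·eppeppepeppep.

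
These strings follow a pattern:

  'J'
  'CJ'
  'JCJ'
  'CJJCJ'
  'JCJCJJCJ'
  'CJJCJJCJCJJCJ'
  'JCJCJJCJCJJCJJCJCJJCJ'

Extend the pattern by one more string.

This is a Fibonacci-style word recurrence s(k) = s(k−2)·s(k−1): e.g. J·CJ = JCJ.
The next term joins CJJCJJCJCJJCJ and JCJCJJCJCJJCJJCJCJJCJ.

CJJCJJCJCJJCJJCJCJJCJCJJCJJCJCJJCJ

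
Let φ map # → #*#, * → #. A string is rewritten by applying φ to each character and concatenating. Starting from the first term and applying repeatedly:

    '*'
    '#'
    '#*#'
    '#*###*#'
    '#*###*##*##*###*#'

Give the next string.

Replace each of the 17 characters of #*###*##*##*###*# in place — #*# # #*# #*# #*# # #*# #*# # #*# #*# # #*# #*# #*# # #*# — and concatenate.

#*###*##*##*###*##*###*##*###*##*##*###*#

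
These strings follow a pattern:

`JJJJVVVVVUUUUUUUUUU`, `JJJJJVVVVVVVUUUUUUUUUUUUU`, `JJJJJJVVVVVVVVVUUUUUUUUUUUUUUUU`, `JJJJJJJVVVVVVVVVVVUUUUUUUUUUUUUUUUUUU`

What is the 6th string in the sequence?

Term n consists of n+1 J's, followed by 2n-1 V's, followed by 3n+1 U's, where the shown terms are n = 3, 4, 5, 6.
For term 6, n = 8, so the run lengths are 9, 15, 25.

JJJJJJJJJVVVVVVVVVVVVVVVUUUUUUUUUUUUUUUUUUUUUUUUU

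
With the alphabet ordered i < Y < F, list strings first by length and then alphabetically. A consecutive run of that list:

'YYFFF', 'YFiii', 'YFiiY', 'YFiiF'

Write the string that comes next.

YFiYi

Treat YFiiF as a base-3 numeral over the given alphabet and add one, carrying through any trailing F's.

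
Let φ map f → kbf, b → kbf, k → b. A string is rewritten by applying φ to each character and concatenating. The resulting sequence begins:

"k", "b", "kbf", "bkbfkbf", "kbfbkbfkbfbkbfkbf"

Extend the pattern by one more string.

bkbfkbfkbfbkbfkbfbkbfkbfkbfbkbfkbfbkbfkbf

φ(kbfbkbfkbfbkbfkbf) expands symbol-by-symbol to b kbf kbf kbf b kbf kbf b kbf kbf kbf b kbf kbf b kbf kbf; joining the 17 pieces gives the next term.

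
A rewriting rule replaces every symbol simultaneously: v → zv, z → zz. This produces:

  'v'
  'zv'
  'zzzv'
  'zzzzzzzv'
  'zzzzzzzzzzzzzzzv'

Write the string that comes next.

zzzzzzzzzzzzzzzzzzzzzzzzzzzzzzzv

Replace each of the 16 characters of zzzzzzzzzzzzzzzv in place — zz zz zz zz zz zz zz zz zz zz zz zz zz zz zz zv — and concatenate.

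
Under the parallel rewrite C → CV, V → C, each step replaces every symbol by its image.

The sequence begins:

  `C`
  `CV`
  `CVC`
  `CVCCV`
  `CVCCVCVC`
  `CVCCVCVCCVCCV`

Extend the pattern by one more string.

Applying the rule to each of the 13 symbols of CVCCVCVCCVCCV gives the pieces CV C CV CV C CV C CV CV C CV CV C, which concatenate to the answer.

CVCCVCVCCVCCVCVCCVCVC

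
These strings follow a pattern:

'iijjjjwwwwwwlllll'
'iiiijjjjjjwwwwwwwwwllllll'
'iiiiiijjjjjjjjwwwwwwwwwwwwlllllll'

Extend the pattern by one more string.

Term n consists of 2n-2 i's, followed by 2n j's, followed by 3n w's, followed by n+3 l's, where the shown terms are n = 2, 3, 4.
For the next term, n = 5, so the run lengths are 8, 10, 15, 8.

iiiiiiiijjjjjjjjjjwwwwwwwwwwwwwwwllllllll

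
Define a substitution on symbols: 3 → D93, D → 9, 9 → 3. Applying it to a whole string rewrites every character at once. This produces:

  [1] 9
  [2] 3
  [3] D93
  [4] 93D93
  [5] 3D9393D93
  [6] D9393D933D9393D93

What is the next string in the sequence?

93D933D9393D93D9393D933D9393D93

φ(D9393D933D9393D93) expands symbol-by-symbol to 9 3 D93 3 D93 9 3 D93 D93 9 3 D93 3 D93 9 3 D93; joining the 17 pieces gives the next term.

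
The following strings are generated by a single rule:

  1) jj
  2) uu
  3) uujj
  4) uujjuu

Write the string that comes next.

uujjuuuujj

From term 3 onward, concatenate the last term with the second-to-last: uu·jj = uujj, uujj·uu = uujjuu, …
So term 5 is uujjuu·uujj.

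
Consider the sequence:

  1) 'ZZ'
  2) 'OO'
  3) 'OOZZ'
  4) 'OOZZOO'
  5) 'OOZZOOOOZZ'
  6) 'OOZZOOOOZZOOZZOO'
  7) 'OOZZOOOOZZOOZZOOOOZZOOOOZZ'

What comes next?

Each term (from the third on) is the previous term followed by the one before it: term 3 = OO·ZZ = OOZZ.
Continuing: OOZZOOOOZZOOZZOOOOZZOOOOZZ · OOZZOOOOZZOOZZOO gives term 8.

OOZZOOOOZZOOZZOOOOZZOOOOZZOOZZOOOOZZOOZZOO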